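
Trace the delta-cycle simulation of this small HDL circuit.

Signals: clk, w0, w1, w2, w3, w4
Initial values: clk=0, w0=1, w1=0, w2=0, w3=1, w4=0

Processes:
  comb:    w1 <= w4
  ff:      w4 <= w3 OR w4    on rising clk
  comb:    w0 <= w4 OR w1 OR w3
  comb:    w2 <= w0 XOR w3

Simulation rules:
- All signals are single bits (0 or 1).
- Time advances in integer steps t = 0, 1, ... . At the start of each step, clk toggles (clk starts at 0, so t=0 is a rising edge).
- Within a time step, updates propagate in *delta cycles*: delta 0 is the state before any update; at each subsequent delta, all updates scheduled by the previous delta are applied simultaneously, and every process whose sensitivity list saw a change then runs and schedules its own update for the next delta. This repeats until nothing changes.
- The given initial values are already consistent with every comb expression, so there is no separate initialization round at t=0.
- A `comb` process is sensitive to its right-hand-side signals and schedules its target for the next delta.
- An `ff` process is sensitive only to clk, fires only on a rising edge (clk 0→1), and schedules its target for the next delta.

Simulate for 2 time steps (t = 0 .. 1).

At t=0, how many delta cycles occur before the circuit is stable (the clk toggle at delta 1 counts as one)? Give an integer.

3

t0.Δ0 w3=1 w1=0 clk=0 w4=0 w2=0 w0=1
t0.Δ1 w3=1 w1=0 clk=1 w4=0 w2=0 w0=1
t0.Δ2 w3=1 w1=0 clk=1 w4=1 w2=0 w0=1
t0.Δ3 w3=1 w1=1 clk=1 w4=1 w2=0 w0=1
t1.Δ0 w3=1 w1=1 clk=1 w4=1 w2=0 w0=1
t1.Δ1 w3=1 w1=1 clk=0 w4=1 w2=0 w0=1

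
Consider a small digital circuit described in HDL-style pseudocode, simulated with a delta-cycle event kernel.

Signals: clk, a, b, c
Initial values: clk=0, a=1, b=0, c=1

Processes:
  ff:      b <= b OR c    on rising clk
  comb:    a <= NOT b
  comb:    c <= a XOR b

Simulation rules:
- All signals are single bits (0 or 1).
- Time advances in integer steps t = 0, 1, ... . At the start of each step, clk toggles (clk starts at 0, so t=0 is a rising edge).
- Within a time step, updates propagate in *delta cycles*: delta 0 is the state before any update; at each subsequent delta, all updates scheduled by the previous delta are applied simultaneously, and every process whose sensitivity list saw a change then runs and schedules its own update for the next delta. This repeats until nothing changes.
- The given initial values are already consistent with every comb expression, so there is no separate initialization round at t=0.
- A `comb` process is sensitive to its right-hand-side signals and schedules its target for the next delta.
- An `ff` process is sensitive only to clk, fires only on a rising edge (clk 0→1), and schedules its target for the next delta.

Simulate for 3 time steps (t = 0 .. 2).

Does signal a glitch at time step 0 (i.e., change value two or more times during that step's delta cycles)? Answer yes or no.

no

t=0 Δ0: a=1 clk=0 c=1 b=0
  Δ1: clk:0→1
  Δ2: b:0→1
  Δ3: a:1→0, c:1→0
  Δ4: c:0→1
  (4Δ to stable)
t=1 Δ0: a=0 clk=1 c=1 b=1
  Δ1: clk:1→0
  (1Δ to stable)
t=2 Δ0: a=0 clk=0 c=1 b=1
  Δ1: clk:0→1
  (1Δ to stable)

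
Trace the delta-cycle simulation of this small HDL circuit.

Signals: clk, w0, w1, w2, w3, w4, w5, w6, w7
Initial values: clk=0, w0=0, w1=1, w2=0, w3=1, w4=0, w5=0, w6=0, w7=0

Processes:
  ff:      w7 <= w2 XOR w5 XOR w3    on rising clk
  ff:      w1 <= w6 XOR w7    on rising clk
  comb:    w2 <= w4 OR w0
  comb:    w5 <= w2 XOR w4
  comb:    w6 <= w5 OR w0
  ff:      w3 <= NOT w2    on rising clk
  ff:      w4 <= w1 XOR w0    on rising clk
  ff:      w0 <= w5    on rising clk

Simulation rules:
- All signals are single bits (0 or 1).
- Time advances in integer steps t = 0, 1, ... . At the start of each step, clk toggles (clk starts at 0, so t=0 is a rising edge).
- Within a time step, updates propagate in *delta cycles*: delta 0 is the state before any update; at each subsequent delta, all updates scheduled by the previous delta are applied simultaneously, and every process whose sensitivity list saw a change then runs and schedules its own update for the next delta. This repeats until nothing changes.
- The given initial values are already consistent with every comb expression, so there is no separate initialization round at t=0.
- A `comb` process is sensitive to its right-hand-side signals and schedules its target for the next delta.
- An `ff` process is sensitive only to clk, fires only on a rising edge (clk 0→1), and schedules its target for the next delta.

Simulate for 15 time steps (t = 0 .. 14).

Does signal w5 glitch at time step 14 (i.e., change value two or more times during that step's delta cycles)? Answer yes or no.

yes

t=0 Δ0: clk=0 w4=0 w1=1 w6=0 w2=0 w3=1 w5=0 w7=0 w0=0
  Δ1: clk:0→1
  Δ2: w4:0→1, w1:1→0, w7:0→1
  Δ3: w2:0→1, w5:0→1
  Δ4: w6:0→1, w5:1→0
  Δ5: w6:1→0
  (5Δ to stable)
t=1 Δ0: clk=1 w4=1 w1=0 w6=0 w2=1 w3=1 w5=0 w7=1 w0=0
  Δ1: clk:1→0
  (1Δ to stable)
t=2 Δ0: clk=0 w4=1 w1=0 w6=0 w2=1 w3=1 w5=0 w7=1 w0=0
  Δ1: clk:0→1
  Δ2: w4:1→0, w1:0→1, w3:1→0, w7:1→0
  Δ3: w2:1→0, w5:0→1
  Δ4: w6:0→1, w5:1→0
  Δ5: w6:1→0
  (5Δ to stable)
t=3 Δ0: clk=1 w4=0 w1=1 w6=0 w2=0 w3=0 w5=0 w7=0 w0=0
  Δ1: clk:1→0
  (1Δ to stable)
t=4 Δ0: clk=0 w4=0 w1=1 w6=0 w2=0 w3=0 w5=0 w7=0 w0=0
  Δ1: clk:0→1
  Δ2: w4:0→1, w1:1→0, w3:0→1
  Δ3: w2:0→1, w5:0→1
  Δ4: w6:0→1, w5:1→0
  Δ5: w6:1→0
  (5Δ to stable)
t=5 Δ0: clk=1 w4=1 w1=0 w6=0 w2=1 w3=1 w5=0 w7=0 w0=0
  Δ1: clk:1→0
  (1Δ to stable)
t=6 Δ0: clk=0 w4=1 w1=0 w6=0 w2=1 w3=1 w5=0 w7=0 w0=0
  Δ1: clk:0→1
  Δ2: w4:1→0, w3:1→0
  Δ3: w2:1→0, w5:0→1
  Δ4: w6:0→1, w5:1→0
  Δ5: w6:1→0
  (5Δ to stable)
t=7 Δ0: clk=1 w4=0 w1=0 w6=0 w2=0 w3=0 w5=0 w7=0 w0=0
  Δ1: clk:1→0
  (1Δ to stable)
t=8 Δ0: clk=0 w4=0 w1=0 w6=0 w2=0 w3=0 w5=0 w7=0 w0=0
  Δ1: clk:0→1
  Δ2: w3:0→1
  (2Δ to stable)
t=9 Δ0: clk=1 w4=0 w1=0 w6=0 w2=0 w3=1 w5=0 w7=0 w0=0
  Δ1: clk:1→0
  (1Δ to stable)
t=10 Δ0: clk=0 w4=0 w1=0 w6=0 w2=0 w3=1 w5=0 w7=0 w0=0
  Δ1: clk:0→1
  Δ2: w7:0→1
  (2Δ to stable)
t=11 Δ0: clk=1 w4=0 w1=0 w6=0 w2=0 w3=1 w5=0 w7=1 w0=0
  Δ1: clk:1→0
  (1Δ to stable)
t=12 Δ0: clk=0 w4=0 w1=0 w6=0 w2=0 w3=1 w5=0 w7=1 w0=0
  Δ1: clk:0→1
  Δ2: w1:0→1
  (2Δ to stable)
t=13 Δ0: clk=1 w4=0 w1=1 w6=0 w2=0 w3=1 w5=0 w7=1 w0=0
  Δ1: clk:1→0
  (1Δ to stable)
t=14 Δ0: clk=0 w4=0 w1=1 w6=0 w2=0 w3=1 w5=0 w7=1 w0=0
  Δ1: clk:0→1
  Δ2: w4:0→1
  Δ3: w2:0→1, w5:0→1
  Δ4: w6:0→1, w5:1→0
  Δ5: w6:1→0
  (5Δ to stable)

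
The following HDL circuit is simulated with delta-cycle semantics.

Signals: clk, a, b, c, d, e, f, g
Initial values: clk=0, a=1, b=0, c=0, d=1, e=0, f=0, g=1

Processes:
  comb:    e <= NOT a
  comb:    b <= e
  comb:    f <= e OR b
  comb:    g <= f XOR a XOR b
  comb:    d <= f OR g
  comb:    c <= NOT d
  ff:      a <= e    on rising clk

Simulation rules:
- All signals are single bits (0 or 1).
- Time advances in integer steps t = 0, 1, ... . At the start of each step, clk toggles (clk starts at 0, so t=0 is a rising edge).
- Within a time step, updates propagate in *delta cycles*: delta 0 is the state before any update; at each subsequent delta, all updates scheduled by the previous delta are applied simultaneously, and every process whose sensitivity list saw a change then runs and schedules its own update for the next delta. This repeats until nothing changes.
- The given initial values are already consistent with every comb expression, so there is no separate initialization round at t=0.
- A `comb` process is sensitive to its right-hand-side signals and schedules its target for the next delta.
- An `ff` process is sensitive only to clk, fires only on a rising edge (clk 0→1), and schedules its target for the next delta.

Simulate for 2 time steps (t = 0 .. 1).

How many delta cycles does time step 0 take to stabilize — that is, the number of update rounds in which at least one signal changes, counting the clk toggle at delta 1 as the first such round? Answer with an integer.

6

t=0 Δ0: c=0 b=0 g=1 f=0 a=1 d=1 clk=0 e=0
  Δ1: clk:0→1
  Δ2: a:1→0
  Δ3: g:1→0, e:0→1
  Δ4: b:0→1, f:0→1, d:1→0
  Δ5: c:0→1, d:0→1
  Δ6: c:1→0
  (6Δ to stable)
t=1 Δ0: c=0 b=1 g=0 f=1 a=0 d=1 clk=1 e=1
  Δ1: clk:1→0
  (1Δ to stable)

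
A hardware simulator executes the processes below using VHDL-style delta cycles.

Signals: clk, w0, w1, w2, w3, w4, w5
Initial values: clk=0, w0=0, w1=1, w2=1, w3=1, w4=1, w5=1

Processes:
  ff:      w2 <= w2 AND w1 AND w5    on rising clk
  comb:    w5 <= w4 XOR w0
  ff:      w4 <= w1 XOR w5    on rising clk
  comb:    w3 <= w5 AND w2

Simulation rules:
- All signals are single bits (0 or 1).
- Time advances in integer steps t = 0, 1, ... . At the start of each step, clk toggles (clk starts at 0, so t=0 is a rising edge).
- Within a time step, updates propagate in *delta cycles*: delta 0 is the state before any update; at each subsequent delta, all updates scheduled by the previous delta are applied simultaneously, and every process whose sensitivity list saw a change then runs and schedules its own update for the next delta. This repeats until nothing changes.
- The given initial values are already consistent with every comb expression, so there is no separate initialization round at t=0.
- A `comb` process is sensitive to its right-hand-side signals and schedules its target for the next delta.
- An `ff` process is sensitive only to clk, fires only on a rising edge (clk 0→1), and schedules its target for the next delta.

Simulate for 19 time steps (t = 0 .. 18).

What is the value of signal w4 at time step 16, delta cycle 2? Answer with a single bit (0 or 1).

0

t=0 Δ0: w1=1 w3=1 w0=0 w4=1 w5=1 w2=1 clk=0
  Δ1: clk:0→1
  Δ2: w4:1→0
  Δ3: w5:1→0
  Δ4: w3:1→0
  (4Δ to stable)
t=1 Δ0: w1=1 w3=0 w0=0 w4=0 w5=0 w2=1 clk=1
  Δ1: clk:1→0
  (1Δ to stable)
t=2 Δ0: w1=1 w3=0 w0=0 w4=0 w5=0 w2=1 clk=0
  Δ1: clk:0→1
  Δ2: w4:0→1, w2:1→0
  Δ3: w5:0→1
  (3Δ to stable)
t=3 Δ0: w1=1 w3=0 w0=0 w4=1 w5=1 w2=0 clk=1
  Δ1: clk:1→0
  (1Δ to stable)
t=4 Δ0: w1=1 w3=0 w0=0 w4=1 w5=1 w2=0 clk=0
  Δ1: clk:0→1
  Δ2: w4:1→0
  Δ3: w5:1→0
  (3Δ to stable)
t=5 Δ0: w1=1 w3=0 w0=0 w4=0 w5=0 w2=0 clk=1
  Δ1: clk:1→0
  (1Δ to stable)
t=6 Δ0: w1=1 w3=0 w0=0 w4=0 w5=0 w2=0 clk=0
  Δ1: clk:0→1
  Δ2: w4:0→1
  Δ3: w5:0→1
  (3Δ to stable)
t=7 Δ0: w1=1 w3=0 w0=0 w4=1 w5=1 w2=0 clk=1
  Δ1: clk:1→0
  (1Δ to stable)
t=8 Δ0: w1=1 w3=0 w0=0 w4=1 w5=1 w2=0 clk=0
  Δ1: clk:0→1
  Δ2: w4:1→0
  Δ3: w5:1→0
  (3Δ to stable)
t=9 Δ0: w1=1 w3=0 w0=0 w4=0 w5=0 w2=0 clk=1
  Δ1: clk:1→0
  (1Δ to stable)
t=10 Δ0: w1=1 w3=0 w0=0 w4=0 w5=0 w2=0 clk=0
  Δ1: clk:0→1
  Δ2: w4:0→1
  Δ3: w5:0→1
  (3Δ to stable)
t=11 Δ0: w1=1 w3=0 w0=0 w4=1 w5=1 w2=0 clk=1
  Δ1: clk:1→0
  (1Δ to stable)
t=12 Δ0: w1=1 w3=0 w0=0 w4=1 w5=1 w2=0 clk=0
  Δ1: clk:0→1
  Δ2: w4:1→0
  Δ3: w5:1→0
  (3Δ to stable)
t=13 Δ0: w1=1 w3=0 w0=0 w4=0 w5=0 w2=0 clk=1
  Δ1: clk:1→0
  (1Δ to stable)
t=14 Δ0: w1=1 w3=0 w0=0 w4=0 w5=0 w2=0 clk=0
  Δ1: clk:0→1
  Δ2: w4:0→1
  Δ3: w5:0→1
  (3Δ to stable)
t=15 Δ0: w1=1 w3=0 w0=0 w4=1 w5=1 w2=0 clk=1
  Δ1: clk:1→0
  (1Δ to stable)
t=16 Δ0: w1=1 w3=0 w0=0 w4=1 w5=1 w2=0 clk=0
  Δ1: clk:0→1
  Δ2: w4:1→0
  Δ3: w5:1→0
  (3Δ to stable)
t=17 Δ0: w1=1 w3=0 w0=0 w4=0 w5=0 w2=0 clk=1
  Δ1: clk:1→0
  (1Δ to stable)
t=18 Δ0: w1=1 w3=0 w0=0 w4=0 w5=0 w2=0 clk=0
  Δ1: clk:0→1
  Δ2: w4:0→1
  Δ3: w5:0→1
  (3Δ to stable)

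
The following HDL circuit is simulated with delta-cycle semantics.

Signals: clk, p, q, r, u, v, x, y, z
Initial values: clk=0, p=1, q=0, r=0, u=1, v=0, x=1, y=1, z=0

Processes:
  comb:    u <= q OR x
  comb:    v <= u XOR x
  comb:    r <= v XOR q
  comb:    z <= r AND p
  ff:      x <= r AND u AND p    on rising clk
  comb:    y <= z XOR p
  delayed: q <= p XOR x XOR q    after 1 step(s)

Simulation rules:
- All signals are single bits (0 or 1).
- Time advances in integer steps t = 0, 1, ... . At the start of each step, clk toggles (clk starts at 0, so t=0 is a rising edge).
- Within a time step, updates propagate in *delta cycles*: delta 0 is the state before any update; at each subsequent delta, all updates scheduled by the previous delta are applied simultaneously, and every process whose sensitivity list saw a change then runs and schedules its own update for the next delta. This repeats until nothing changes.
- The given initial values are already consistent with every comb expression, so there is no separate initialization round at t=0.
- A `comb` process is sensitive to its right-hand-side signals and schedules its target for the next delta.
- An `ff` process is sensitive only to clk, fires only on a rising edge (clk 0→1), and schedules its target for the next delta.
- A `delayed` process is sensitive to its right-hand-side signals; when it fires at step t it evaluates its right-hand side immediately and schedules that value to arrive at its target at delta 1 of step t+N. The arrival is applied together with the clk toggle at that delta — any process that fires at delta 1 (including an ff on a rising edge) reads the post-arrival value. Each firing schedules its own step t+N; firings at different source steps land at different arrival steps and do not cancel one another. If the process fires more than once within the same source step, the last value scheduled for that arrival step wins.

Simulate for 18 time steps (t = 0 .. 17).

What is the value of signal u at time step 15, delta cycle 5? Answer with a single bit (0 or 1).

[bits: v,r,q,z,x,u,p,clk,y]
t=0: Δ0=000011101 Δ1=000011111 Δ2=000001111 Δ3=100000111 Δ4=010000111 Δ5=000100111 Δ6=000000110 Δ7=000000111 | 7Δ
t=1: Δ0=000000111 Δ1=001000101 Δ2=011001101 Δ3=111101101 Δ4=101101100 Δ5=101001100 Δ6=101001101 | 6Δ
t=2: Δ0=101001101 Δ1=100001111 Δ2=110000111 Δ3=010100111 Δ4=000100110 Δ5=000000110 Δ6=000000111 | 6Δ
t=3: Δ0=000000111 Δ1=001000101 Δ2=011001101 Δ3=111101101 Δ4=101101100 Δ5=101001100 Δ6=101001101 | 6Δ
t=4: Δ0=101001101 Δ1=100001111 Δ2=110000111 Δ3=010100111 Δ4=000100110 Δ5=000000110 Δ6=000000111 | 6Δ
t=5: Δ0=000000111 Δ1=001000101 Δ2=011001101 Δ3=111101101 Δ4=101101100 Δ5=101001100 Δ6=101001101 | 6Δ
t=6: Δ0=101001101 Δ1=100001111 Δ2=110000111 Δ3=010100111 Δ4=000100110 Δ5=000000110 Δ6=000000111 | 6Δ
t=7: Δ0=000000111 Δ1=001000101 Δ2=011001101 Δ3=111101101 Δ4=101101100 Δ5=101001100 Δ6=101001101 | 6Δ
t=8: Δ0=101001101 Δ1=100001111 Δ2=110000111 Δ3=010100111 Δ4=000100110 Δ5=000000110 Δ6=000000111 | 6Δ
t=9: Δ0=000000111 Δ1=001000101 Δ2=011001101 Δ3=111101101 Δ4=101101100 Δ5=101001100 Δ6=101001101 | 6Δ
t=10: Δ0=101001101 Δ1=100001111 Δ2=110000111 Δ3=010100111 Δ4=000100110 Δ5=000000110 Δ6=000000111 | 6Δ
t=11: Δ0=000000111 Δ1=001000101 Δ2=011001101 Δ3=111101101 Δ4=101101100 Δ5=101001100 Δ6=101001101 | 6Δ
t=12: Δ0=101001101 Δ1=100001111 Δ2=110000111 Δ3=010100111 Δ4=000100110 Δ5=000000110 Δ6=000000111 | 6Δ
t=13: Δ0=000000111 Δ1=001000101 Δ2=011001101 Δ3=111101101 Δ4=101101100 Δ5=101001100 Δ6=101001101 | 6Δ
t=14: Δ0=101001101 Δ1=100001111 Δ2=110000111 Δ3=010100111 Δ4=000100110 Δ5=000000110 Δ6=000000111 | 6Δ
t=15: Δ0=000000111 Δ1=001000101 Δ2=011001101 Δ3=111101101 Δ4=101101100 Δ5=101001100 Δ6=101001101 | 6Δ
t=16: Δ0=101001101 Δ1=100001111 Δ2=110000111 Δ3=010100111 Δ4=000100110 Δ5=000000110 Δ6=000000111 | 6Δ
t=17: Δ0=000000111 Δ1=001000101 Δ2=011001101 Δ3=111101101 Δ4=101101100 Δ5=101001100 Δ6=101001101 | 6Δ

1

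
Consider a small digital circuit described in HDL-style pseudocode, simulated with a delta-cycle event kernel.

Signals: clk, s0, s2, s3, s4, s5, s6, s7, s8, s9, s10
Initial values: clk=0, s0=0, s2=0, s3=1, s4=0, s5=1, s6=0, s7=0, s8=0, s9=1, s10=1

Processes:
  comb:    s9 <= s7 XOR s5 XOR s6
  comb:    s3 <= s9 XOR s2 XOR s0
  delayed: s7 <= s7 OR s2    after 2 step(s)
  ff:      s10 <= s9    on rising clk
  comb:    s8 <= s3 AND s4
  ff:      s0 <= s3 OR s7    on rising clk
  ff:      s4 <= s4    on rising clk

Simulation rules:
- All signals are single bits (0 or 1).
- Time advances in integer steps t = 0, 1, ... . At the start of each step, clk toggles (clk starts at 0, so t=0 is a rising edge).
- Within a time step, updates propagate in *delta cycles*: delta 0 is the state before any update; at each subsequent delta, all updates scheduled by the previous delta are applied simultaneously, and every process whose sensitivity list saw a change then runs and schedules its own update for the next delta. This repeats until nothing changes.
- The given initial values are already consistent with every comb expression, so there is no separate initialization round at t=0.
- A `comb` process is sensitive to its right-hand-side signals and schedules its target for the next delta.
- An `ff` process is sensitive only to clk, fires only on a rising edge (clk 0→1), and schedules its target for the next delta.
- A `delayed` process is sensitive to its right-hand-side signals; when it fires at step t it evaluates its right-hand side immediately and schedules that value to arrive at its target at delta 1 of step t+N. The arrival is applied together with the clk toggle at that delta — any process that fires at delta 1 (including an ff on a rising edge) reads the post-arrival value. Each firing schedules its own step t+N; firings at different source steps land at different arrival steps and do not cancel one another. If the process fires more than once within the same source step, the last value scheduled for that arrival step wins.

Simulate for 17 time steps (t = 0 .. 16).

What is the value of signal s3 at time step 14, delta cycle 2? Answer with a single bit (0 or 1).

t=0 Δ0: s3=1 s0=0 s5=1 s2=0 s6=0 s9=1 clk=0 s4=0 s8=0 s7=0 s10=1
  Δ1: clk:0→1
  Δ2: s0:0→1
  Δ3: s3:1→0
  (3Δ to stable)
t=1 Δ0: s3=0 s0=1 s5=1 s2=0 s6=0 s9=1 clk=1 s4=0 s8=0 s7=0 s10=1
  Δ1: clk:1→0
  (1Δ to stable)
t=2 Δ0: s3=0 s0=1 s5=1 s2=0 s6=0 s9=1 clk=0 s4=0 s8=0 s7=0 s10=1
  Δ1: clk:0→1
  Δ2: s0:1→0
  Δ3: s3:0→1
  (3Δ to stable)
t=3 Δ0: s3=1 s0=0 s5=1 s2=0 s6=0 s9=1 clk=1 s4=0 s8=0 s7=0 s10=1
  Δ1: clk:1→0
  (1Δ to stable)
t=4 Δ0: s3=1 s0=0 s5=1 s2=0 s6=0 s9=1 clk=0 s4=0 s8=0 s7=0 s10=1
  Δ1: clk:0→1
  Δ2: s0:0→1
  Δ3: s3:1→0
  (3Δ to stable)
t=5 Δ0: s3=0 s0=1 s5=1 s2=0 s6=0 s9=1 clk=1 s4=0 s8=0 s7=0 s10=1
  Δ1: clk:1→0
  (1Δ to stable)
t=6 Δ0: s3=0 s0=1 s5=1 s2=0 s6=0 s9=1 clk=0 s4=0 s8=0 s7=0 s10=1
  Δ1: clk:0→1
  Δ2: s0:1→0
  Δ3: s3:0→1
  (3Δ to stable)
t=7 Δ0: s3=1 s0=0 s5=1 s2=0 s6=0 s9=1 clk=1 s4=0 s8=0 s7=0 s10=1
  Δ1: clk:1→0
  (1Δ to stable)
t=8 Δ0: s3=1 s0=0 s5=1 s2=0 s6=0 s9=1 clk=0 s4=0 s8=0 s7=0 s10=1
  Δ1: clk:0→1
  Δ2: s0:0→1
  Δ3: s3:1→0
  (3Δ to stable)
t=9 Δ0: s3=0 s0=1 s5=1 s2=0 s6=0 s9=1 clk=1 s4=0 s8=0 s7=0 s10=1
  Δ1: clk:1→0
  (1Δ to stable)
t=10 Δ0: s3=0 s0=1 s5=1 s2=0 s6=0 s9=1 clk=0 s4=0 s8=0 s7=0 s10=1
  Δ1: clk:0→1
  Δ2: s0:1→0
  Δ3: s3:0→1
  (3Δ to stable)
t=11 Δ0: s3=1 s0=0 s5=1 s2=0 s6=0 s9=1 clk=1 s4=0 s8=0 s7=0 s10=1
  Δ1: clk:1→0
  (1Δ to stable)
t=12 Δ0: s3=1 s0=0 s5=1 s2=0 s6=0 s9=1 clk=0 s4=0 s8=0 s7=0 s10=1
  Δ1: clk:0→1
  Δ2: s0:0→1
  Δ3: s3:1→0
  (3Δ to stable)
t=13 Δ0: s3=0 s0=1 s5=1 s2=0 s6=0 s9=1 clk=1 s4=0 s8=0 s7=0 s10=1
  Δ1: clk:1→0
  (1Δ to stable)
t=14 Δ0: s3=0 s0=1 s5=1 s2=0 s6=0 s9=1 clk=0 s4=0 s8=0 s7=0 s10=1
  Δ1: clk:0→1
  Δ2: s0:1→0
  Δ3: s3:0→1
  (3Δ to stable)
t=15 Δ0: s3=1 s0=0 s5=1 s2=0 s6=0 s9=1 clk=1 s4=0 s8=0 s7=0 s10=1
  Δ1: clk:1→0
  (1Δ to stable)
t=16 Δ0: s3=1 s0=0 s5=1 s2=0 s6=0 s9=1 clk=0 s4=0 s8=0 s7=0 s10=1
  Δ1: clk:0→1
  Δ2: s0:0→1
  Δ3: s3:1→0
  (3Δ to stable)

0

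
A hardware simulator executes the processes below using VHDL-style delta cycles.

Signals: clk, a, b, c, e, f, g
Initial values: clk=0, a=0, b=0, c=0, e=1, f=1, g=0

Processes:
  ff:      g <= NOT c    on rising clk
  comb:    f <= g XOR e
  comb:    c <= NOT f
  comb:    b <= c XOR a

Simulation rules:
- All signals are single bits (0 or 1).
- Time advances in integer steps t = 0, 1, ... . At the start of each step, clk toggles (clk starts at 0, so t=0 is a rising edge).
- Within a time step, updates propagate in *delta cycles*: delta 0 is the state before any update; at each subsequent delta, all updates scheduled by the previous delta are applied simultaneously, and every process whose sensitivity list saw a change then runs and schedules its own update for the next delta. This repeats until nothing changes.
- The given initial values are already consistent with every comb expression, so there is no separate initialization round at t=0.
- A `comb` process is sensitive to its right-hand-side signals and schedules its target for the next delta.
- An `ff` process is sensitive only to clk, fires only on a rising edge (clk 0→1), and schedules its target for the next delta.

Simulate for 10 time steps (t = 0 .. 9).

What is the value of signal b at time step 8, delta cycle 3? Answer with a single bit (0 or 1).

t=0 Δ0: clk=0 e=1 g=0 a=0 f=1 b=0 c=0
  Δ1: clk:0→1
  Δ2: g:0→1
  Δ3: f:1→0
  Δ4: c:0→1
  Δ5: b:0→1
  (5Δ to stable)
t=1 Δ0: clk=1 e=1 g=1 a=0 f=0 b=1 c=1
  Δ1: clk:1→0
  (1Δ to stable)
t=2 Δ0: clk=0 e=1 g=1 a=0 f=0 b=1 c=1
  Δ1: clk:0→1
  Δ2: g:1→0
  Δ3: f:0→1
  Δ4: c:1→0
  Δ5: b:1→0
  (5Δ to stable)
t=3 Δ0: clk=1 e=1 g=0 a=0 f=1 b=0 c=0
  Δ1: clk:1→0
  (1Δ to stable)
t=4 Δ0: clk=0 e=1 g=0 a=0 f=1 b=0 c=0
  Δ1: clk:0→1
  Δ2: g:0→1
  Δ3: f:1→0
  Δ4: c:0→1
  Δ5: b:0→1
  (5Δ to stable)
t=5 Δ0: clk=1 e=1 g=1 a=0 f=0 b=1 c=1
  Δ1: clk:1→0
  (1Δ to stable)
t=6 Δ0: clk=0 e=1 g=1 a=0 f=0 b=1 c=1
  Δ1: clk:0→1
  Δ2: g:1→0
  Δ3: f:0→1
  Δ4: c:1→0
  Δ5: b:1→0
  (5Δ to stable)
t=7 Δ0: clk=1 e=1 g=0 a=0 f=1 b=0 c=0
  Δ1: clk:1→0
  (1Δ to stable)
t=8 Δ0: clk=0 e=1 g=0 a=0 f=1 b=0 c=0
  Δ1: clk:0→1
  Δ2: g:0→1
  Δ3: f:1→0
  Δ4: c:0→1
  Δ5: b:0→1
  (5Δ to stable)
t=9 Δ0: clk=1 e=1 g=1 a=0 f=0 b=1 c=1
  Δ1: clk:1→0
  (1Δ to stable)

0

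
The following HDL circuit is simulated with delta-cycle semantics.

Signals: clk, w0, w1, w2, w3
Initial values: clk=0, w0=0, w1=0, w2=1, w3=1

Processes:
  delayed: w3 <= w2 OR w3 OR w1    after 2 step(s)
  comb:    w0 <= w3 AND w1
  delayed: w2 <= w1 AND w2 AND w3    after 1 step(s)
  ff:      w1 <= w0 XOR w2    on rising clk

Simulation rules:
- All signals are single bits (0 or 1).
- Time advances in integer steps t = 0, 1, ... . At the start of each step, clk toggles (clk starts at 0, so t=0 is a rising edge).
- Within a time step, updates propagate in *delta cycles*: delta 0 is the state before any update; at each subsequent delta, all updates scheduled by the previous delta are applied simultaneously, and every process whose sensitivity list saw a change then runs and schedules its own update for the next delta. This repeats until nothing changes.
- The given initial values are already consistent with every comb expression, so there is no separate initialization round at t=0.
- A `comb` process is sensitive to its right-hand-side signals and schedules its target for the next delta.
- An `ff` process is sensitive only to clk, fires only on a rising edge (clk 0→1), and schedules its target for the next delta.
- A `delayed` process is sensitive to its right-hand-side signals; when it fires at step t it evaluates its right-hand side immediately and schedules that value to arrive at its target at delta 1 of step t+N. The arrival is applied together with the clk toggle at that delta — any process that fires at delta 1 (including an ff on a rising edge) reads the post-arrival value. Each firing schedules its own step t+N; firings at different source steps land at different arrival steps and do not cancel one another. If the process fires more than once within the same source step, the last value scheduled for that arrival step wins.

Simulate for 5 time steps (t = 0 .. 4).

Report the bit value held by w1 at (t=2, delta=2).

[bits: clk,w2,w3,w1,w0]
t=0: Δ0=01100 Δ1=11100 Δ2=11110 Δ3=11111 | 3Δ
t=1: Δ0=11111 Δ1=01111 | 1Δ
t=2: Δ0=01111 Δ1=11111 Δ2=11101 Δ3=11100 | 3Δ
t=3: Δ0=11100 Δ1=00100 | 1Δ
t=4: Δ0=00100 Δ1=10100 | 1Δ

0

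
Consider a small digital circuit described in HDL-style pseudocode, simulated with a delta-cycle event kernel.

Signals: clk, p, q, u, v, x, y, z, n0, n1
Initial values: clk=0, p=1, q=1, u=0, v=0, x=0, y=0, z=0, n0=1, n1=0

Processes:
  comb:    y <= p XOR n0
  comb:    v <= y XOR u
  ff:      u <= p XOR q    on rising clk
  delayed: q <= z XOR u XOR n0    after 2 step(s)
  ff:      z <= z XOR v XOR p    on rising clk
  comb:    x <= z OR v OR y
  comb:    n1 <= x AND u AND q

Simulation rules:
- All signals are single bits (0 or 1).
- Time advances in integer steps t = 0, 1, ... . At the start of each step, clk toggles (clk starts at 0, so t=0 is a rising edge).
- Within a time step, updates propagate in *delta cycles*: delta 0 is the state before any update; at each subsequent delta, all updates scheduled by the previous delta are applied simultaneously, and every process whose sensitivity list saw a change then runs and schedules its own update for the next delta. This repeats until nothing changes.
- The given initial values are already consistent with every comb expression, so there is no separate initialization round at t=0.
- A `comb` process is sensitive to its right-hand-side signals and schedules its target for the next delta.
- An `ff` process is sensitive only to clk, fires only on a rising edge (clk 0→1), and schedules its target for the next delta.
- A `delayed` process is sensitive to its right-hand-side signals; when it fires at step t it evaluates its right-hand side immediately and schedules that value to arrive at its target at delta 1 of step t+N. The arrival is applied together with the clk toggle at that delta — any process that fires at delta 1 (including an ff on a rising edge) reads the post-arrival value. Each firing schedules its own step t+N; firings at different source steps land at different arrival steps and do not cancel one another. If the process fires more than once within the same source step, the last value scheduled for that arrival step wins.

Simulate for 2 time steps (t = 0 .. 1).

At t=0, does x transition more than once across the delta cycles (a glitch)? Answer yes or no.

no

t=0 Δ0: n1=0 v=0 y=0 p=1 clk=0 u=0 x=0 z=0 q=1 n0=1
  Δ1: clk:0→1
  Δ2: z:0→1
  Δ3: x:0→1
  (3Δ to stable)
t=1 Δ0: n1=0 v=0 y=0 p=1 clk=1 u=0 x=1 z=1 q=1 n0=1
  Δ1: clk:1→0
  (1Δ to stable)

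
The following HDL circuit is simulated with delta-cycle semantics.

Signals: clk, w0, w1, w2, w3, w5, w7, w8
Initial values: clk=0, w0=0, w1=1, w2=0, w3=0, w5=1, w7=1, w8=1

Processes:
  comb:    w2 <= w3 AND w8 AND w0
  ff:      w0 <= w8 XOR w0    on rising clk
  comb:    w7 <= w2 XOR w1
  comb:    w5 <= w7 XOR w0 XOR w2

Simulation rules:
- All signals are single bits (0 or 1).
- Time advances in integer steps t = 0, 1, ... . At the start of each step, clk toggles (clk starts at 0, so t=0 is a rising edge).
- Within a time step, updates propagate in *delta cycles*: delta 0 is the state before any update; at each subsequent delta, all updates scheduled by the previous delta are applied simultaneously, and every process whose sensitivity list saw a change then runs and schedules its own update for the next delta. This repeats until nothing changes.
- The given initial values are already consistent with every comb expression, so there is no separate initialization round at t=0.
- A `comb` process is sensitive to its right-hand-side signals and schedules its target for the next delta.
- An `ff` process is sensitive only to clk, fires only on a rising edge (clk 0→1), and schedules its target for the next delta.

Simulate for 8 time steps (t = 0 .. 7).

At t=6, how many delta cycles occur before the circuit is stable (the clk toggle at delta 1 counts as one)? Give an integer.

3

[bits: w5,w3,w8,w7,w0,w2,w1,clk]
t=0: Δ0=10110010 Δ1=10110011 Δ2=10111011 Δ3=00111011 | 3Δ
t=1: Δ0=00111011 Δ1=00111010 | 1Δ
t=2: Δ0=00111010 Δ1=00111011 Δ2=00110011 Δ3=10110011 | 3Δ
t=3: Δ0=10110011 Δ1=10110010 | 1Δ
t=4: Δ0=10110010 Δ1=10110011 Δ2=10111011 Δ3=00111011 | 3Δ
t=5: Δ0=00111011 Δ1=00111010 | 1Δ
t=6: Δ0=00111010 Δ1=00111011 Δ2=00110011 Δ3=10110011 | 3Δ
t=7: Δ0=10110011 Δ1=10110010 | 1Δ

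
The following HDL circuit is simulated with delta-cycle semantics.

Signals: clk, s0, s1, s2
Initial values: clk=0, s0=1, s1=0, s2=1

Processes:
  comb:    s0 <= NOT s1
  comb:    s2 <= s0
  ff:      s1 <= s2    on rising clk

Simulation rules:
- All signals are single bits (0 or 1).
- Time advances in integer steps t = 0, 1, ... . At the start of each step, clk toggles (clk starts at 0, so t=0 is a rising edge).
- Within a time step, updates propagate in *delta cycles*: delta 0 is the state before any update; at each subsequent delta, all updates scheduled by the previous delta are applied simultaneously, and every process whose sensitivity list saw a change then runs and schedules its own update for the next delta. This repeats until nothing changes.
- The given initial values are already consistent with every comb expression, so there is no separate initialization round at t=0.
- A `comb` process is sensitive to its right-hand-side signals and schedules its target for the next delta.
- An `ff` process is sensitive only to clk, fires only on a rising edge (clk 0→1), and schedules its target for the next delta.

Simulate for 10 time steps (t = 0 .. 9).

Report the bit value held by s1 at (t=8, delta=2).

t=0 Δ0: s0=1 s2=1 s1=0 clk=0
  Δ1: clk:0→1
  Δ2: s1:0→1
  Δ3: s0:1→0
  Δ4: s2:1→0
  (4Δ to stable)
t=1 Δ0: s0=0 s2=0 s1=1 clk=1
  Δ1: clk:1→0
  (1Δ to stable)
t=2 Δ0: s0=0 s2=0 s1=1 clk=0
  Δ1: clk:0→1
  Δ2: s1:1→0
  Δ3: s0:0→1
  Δ4: s2:0→1
  (4Δ to stable)
t=3 Δ0: s0=1 s2=1 s1=0 clk=1
  Δ1: clk:1→0
  (1Δ to stable)
t=4 Δ0: s0=1 s2=1 s1=0 clk=0
  Δ1: clk:0→1
  Δ2: s1:0→1
  Δ3: s0:1→0
  Δ4: s2:1→0
  (4Δ to stable)
t=5 Δ0: s0=0 s2=0 s1=1 clk=1
  Δ1: clk:1→0
  (1Δ to stable)
t=6 Δ0: s0=0 s2=0 s1=1 clk=0
  Δ1: clk:0→1
  Δ2: s1:1→0
  Δ3: s0:0→1
  Δ4: s2:0→1
  (4Δ to stable)
t=7 Δ0: s0=1 s2=1 s1=0 clk=1
  Δ1: clk:1→0
  (1Δ to stable)
t=8 Δ0: s0=1 s2=1 s1=0 clk=0
  Δ1: clk:0→1
  Δ2: s1:0→1
  Δ3: s0:1→0
  Δ4: s2:1→0
  (4Δ to stable)
t=9 Δ0: s0=0 s2=0 s1=1 clk=1
  Δ1: clk:1→0
  (1Δ to stable)

1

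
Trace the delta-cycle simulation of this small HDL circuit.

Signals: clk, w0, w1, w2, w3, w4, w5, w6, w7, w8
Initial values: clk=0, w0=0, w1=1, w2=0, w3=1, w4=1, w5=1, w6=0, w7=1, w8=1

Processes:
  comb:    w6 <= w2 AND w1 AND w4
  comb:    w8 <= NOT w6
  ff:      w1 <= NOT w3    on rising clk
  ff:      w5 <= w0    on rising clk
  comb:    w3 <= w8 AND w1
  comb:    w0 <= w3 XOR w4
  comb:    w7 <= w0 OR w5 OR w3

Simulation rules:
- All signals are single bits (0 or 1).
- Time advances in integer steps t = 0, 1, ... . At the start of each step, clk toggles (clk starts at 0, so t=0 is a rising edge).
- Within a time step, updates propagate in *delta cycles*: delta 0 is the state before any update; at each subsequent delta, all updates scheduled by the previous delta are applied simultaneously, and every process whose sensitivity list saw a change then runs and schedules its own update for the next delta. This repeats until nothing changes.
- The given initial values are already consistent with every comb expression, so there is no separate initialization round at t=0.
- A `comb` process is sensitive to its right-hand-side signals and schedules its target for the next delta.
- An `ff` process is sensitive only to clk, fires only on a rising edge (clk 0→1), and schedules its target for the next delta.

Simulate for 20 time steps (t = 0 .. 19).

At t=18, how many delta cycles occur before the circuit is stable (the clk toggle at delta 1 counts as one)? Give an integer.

t=0 Δ0: w1=1 w5=1 w0=0 w8=1 w7=1 w2=0 w6=0 w3=1 clk=0 w4=1
  Δ1: clk:0→1
  Δ2: w1:1→0, w5:1→0
  Δ3: w3:1→0
  Δ4: w0:0→1, w7:1→0
  Δ5: w7:0→1
  (5Δ to stable)
t=1 Δ0: w1=0 w5=0 w0=1 w8=1 w7=1 w2=0 w6=0 w3=0 clk=1 w4=1
  Δ1: clk:1→0
  (1Δ to stable)
t=2 Δ0: w1=0 w5=0 w0=1 w8=1 w7=1 w2=0 w6=0 w3=0 clk=0 w4=1
  Δ1: clk:0→1
  Δ2: w1:0→1, w5:0→1
  Δ3: w3:0→1
  Δ4: w0:1→0
  (4Δ to stable)
t=3 Δ0: w1=1 w5=1 w0=0 w8=1 w7=1 w2=0 w6=0 w3=1 clk=1 w4=1
  Δ1: clk:1→0
  (1Δ to stable)
t=4 Δ0: w1=1 w5=1 w0=0 w8=1 w7=1 w2=0 w6=0 w3=1 clk=0 w4=1
  Δ1: clk:0→1
  Δ2: w1:1→0, w5:1→0
  Δ3: w3:1→0
  Δ4: w0:0→1, w7:1→0
  Δ5: w7:0→1
  (5Δ to stable)
t=5 Δ0: w1=0 w5=0 w0=1 w8=1 w7=1 w2=0 w6=0 w3=0 clk=1 w4=1
  Δ1: clk:1→0
  (1Δ to stable)
t=6 Δ0: w1=0 w5=0 w0=1 w8=1 w7=1 w2=0 w6=0 w3=0 clk=0 w4=1
  Δ1: clk:0→1
  Δ2: w1:0→1, w5:0→1
  Δ3: w3:0→1
  Δ4: w0:1→0
  (4Δ to stable)
t=7 Δ0: w1=1 w5=1 w0=0 w8=1 w7=1 w2=0 w6=0 w3=1 clk=1 w4=1
  Δ1: clk:1→0
  (1Δ to stable)
t=8 Δ0: w1=1 w5=1 w0=0 w8=1 w7=1 w2=0 w6=0 w3=1 clk=0 w4=1
  Δ1: clk:0→1
  Δ2: w1:1→0, w5:1→0
  Δ3: w3:1→0
  Δ4: w0:0→1, w7:1→0
  Δ5: w7:0→1
  (5Δ to stable)
t=9 Δ0: w1=0 w5=0 w0=1 w8=1 w7=1 w2=0 w6=0 w3=0 clk=1 w4=1
  Δ1: clk:1→0
  (1Δ to stable)
t=10 Δ0: w1=0 w5=0 w0=1 w8=1 w7=1 w2=0 w6=0 w3=0 clk=0 w4=1
  Δ1: clk:0→1
  Δ2: w1:0→1, w5:0→1
  Δ3: w3:0→1
  Δ4: w0:1→0
  (4Δ to stable)
t=11 Δ0: w1=1 w5=1 w0=0 w8=1 w7=1 w2=0 w6=0 w3=1 clk=1 w4=1
  Δ1: clk:1→0
  (1Δ to stable)
t=12 Δ0: w1=1 w5=1 w0=0 w8=1 w7=1 w2=0 w6=0 w3=1 clk=0 w4=1
  Δ1: clk:0→1
  Δ2: w1:1→0, w5:1→0
  Δ3: w3:1→0
  Δ4: w0:0→1, w7:1→0
  Δ5: w7:0→1
  (5Δ to stable)
t=13 Δ0: w1=0 w5=0 w0=1 w8=1 w7=1 w2=0 w6=0 w3=0 clk=1 w4=1
  Δ1: clk:1→0
  (1Δ to stable)
t=14 Δ0: w1=0 w5=0 w0=1 w8=1 w7=1 w2=0 w6=0 w3=0 clk=0 w4=1
  Δ1: clk:0→1
  Δ2: w1:0→1, w5:0→1
  Δ3: w3:0→1
  Δ4: w0:1→0
  (4Δ to stable)
t=15 Δ0: w1=1 w5=1 w0=0 w8=1 w7=1 w2=0 w6=0 w3=1 clk=1 w4=1
  Δ1: clk:1→0
  (1Δ to stable)
t=16 Δ0: w1=1 w5=1 w0=0 w8=1 w7=1 w2=0 w6=0 w3=1 clk=0 w4=1
  Δ1: clk:0→1
  Δ2: w1:1→0, w5:1→0
  Δ3: w3:1→0
  Δ4: w0:0→1, w7:1→0
  Δ5: w7:0→1
  (5Δ to stable)
t=17 Δ0: w1=0 w5=0 w0=1 w8=1 w7=1 w2=0 w6=0 w3=0 clk=1 w4=1
  Δ1: clk:1→0
  (1Δ to stable)
t=18 Δ0: w1=0 w5=0 w0=1 w8=1 w7=1 w2=0 w6=0 w3=0 clk=0 w4=1
  Δ1: clk:0→1
  Δ2: w1:0→1, w5:0→1
  Δ3: w3:0→1
  Δ4: w0:1→0
  (4Δ to stable)
t=19 Δ0: w1=1 w5=1 w0=0 w8=1 w7=1 w2=0 w6=0 w3=1 clk=1 w4=1
  Δ1: clk:1→0
  (1Δ to stable)

4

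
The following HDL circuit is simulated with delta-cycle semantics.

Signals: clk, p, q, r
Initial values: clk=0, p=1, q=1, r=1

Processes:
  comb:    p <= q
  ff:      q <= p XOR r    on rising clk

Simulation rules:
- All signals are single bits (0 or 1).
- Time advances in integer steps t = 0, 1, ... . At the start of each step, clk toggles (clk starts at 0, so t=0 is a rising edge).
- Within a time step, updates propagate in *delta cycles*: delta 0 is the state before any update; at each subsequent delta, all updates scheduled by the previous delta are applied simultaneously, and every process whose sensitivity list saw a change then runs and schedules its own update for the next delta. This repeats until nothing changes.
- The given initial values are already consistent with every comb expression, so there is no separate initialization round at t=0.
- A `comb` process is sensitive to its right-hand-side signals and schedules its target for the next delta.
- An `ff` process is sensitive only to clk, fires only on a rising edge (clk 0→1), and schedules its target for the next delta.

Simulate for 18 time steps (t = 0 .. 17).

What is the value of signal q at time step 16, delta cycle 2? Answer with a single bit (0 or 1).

0

t=0 Δ0: p=1 clk=0 r=1 q=1
  Δ1: clk:0→1
  Δ2: q:1→0
  Δ3: p:1→0
  (3Δ to stable)
t=1 Δ0: p=0 clk=1 r=1 q=0
  Δ1: clk:1→0
  (1Δ to stable)
t=2 Δ0: p=0 clk=0 r=1 q=0
  Δ1: clk:0→1
  Δ2: q:0→1
  Δ3: p:0→1
  (3Δ to stable)
t=3 Δ0: p=1 clk=1 r=1 q=1
  Δ1: clk:1→0
  (1Δ to stable)
t=4 Δ0: p=1 clk=0 r=1 q=1
  Δ1: clk:0→1
  Δ2: q:1→0
  Δ3: p:1→0
  (3Δ to stable)
t=5 Δ0: p=0 clk=1 r=1 q=0
  Δ1: clk:1→0
  (1Δ to stable)
t=6 Δ0: p=0 clk=0 r=1 q=0
  Δ1: clk:0→1
  Δ2: q:0→1
  Δ3: p:0→1
  (3Δ to stable)
t=7 Δ0: p=1 clk=1 r=1 q=1
  Δ1: clk:1→0
  (1Δ to stable)
t=8 Δ0: p=1 clk=0 r=1 q=1
  Δ1: clk:0→1
  Δ2: q:1→0
  Δ3: p:1→0
  (3Δ to stable)
t=9 Δ0: p=0 clk=1 r=1 q=0
  Δ1: clk:1→0
  (1Δ to stable)
t=10 Δ0: p=0 clk=0 r=1 q=0
  Δ1: clk:0→1
  Δ2: q:0→1
  Δ3: p:0→1
  (3Δ to stable)
t=11 Δ0: p=1 clk=1 r=1 q=1
  Δ1: clk:1→0
  (1Δ to stable)
t=12 Δ0: p=1 clk=0 r=1 q=1
  Δ1: clk:0→1
  Δ2: q:1→0
  Δ3: p:1→0
  (3Δ to stable)
t=13 Δ0: p=0 clk=1 r=1 q=0
  Δ1: clk:1→0
  (1Δ to stable)
t=14 Δ0: p=0 clk=0 r=1 q=0
  Δ1: clk:0→1
  Δ2: q:0→1
  Δ3: p:0→1
  (3Δ to stable)
t=15 Δ0: p=1 clk=1 r=1 q=1
  Δ1: clk:1→0
  (1Δ to stable)
t=16 Δ0: p=1 clk=0 r=1 q=1
  Δ1: clk:0→1
  Δ2: q:1→0
  Δ3: p:1→0
  (3Δ to stable)
t=17 Δ0: p=0 clk=1 r=1 q=0
  Δ1: clk:1→0
  (1Δ to stable)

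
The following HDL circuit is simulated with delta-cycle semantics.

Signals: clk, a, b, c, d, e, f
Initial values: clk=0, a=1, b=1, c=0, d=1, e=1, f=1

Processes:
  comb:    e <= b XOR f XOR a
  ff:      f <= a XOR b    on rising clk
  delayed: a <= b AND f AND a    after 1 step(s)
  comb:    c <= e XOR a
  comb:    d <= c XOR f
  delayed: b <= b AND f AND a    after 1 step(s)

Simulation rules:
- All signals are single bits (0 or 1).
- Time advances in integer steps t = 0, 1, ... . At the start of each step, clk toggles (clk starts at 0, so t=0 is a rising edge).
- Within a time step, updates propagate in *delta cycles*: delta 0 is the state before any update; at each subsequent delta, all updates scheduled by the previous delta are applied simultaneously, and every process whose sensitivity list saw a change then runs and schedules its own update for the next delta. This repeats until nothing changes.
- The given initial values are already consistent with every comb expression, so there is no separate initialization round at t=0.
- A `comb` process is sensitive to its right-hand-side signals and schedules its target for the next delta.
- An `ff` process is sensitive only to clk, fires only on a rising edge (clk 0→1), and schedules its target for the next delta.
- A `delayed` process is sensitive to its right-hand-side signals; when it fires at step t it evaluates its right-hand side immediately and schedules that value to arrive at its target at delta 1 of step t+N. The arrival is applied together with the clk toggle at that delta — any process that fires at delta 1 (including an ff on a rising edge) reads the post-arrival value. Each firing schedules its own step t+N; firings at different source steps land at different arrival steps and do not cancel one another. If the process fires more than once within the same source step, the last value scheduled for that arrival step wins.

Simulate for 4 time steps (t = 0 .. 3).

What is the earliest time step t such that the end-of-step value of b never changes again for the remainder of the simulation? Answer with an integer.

t=0 Δ0: e=1 b=1 a=1 c=0 d=1 f=1 clk=0
  Δ1: clk:0→1
  Δ2: f:1→0
  Δ3: e:1→0, d:1→0
  Δ4: c:0→1
  Δ5: d:0→1
  (5Δ to stable)
t=1 Δ0: e=0 b=1 a=1 c=1 d=1 f=0 clk=1
  Δ1: b:1→0, a:1→0, clk:1→0
  Δ2: c:1→0
  Δ3: d:1→0
  (3Δ to stable)
t=2 Δ0: e=0 b=0 a=0 c=0 d=0 f=0 clk=0
  Δ1: clk:0→1
  (1Δ to stable)
t=3 Δ0: e=0 b=0 a=0 c=0 d=0 f=0 clk=1
  Δ1: clk:1→0
  (1Δ to stable)

1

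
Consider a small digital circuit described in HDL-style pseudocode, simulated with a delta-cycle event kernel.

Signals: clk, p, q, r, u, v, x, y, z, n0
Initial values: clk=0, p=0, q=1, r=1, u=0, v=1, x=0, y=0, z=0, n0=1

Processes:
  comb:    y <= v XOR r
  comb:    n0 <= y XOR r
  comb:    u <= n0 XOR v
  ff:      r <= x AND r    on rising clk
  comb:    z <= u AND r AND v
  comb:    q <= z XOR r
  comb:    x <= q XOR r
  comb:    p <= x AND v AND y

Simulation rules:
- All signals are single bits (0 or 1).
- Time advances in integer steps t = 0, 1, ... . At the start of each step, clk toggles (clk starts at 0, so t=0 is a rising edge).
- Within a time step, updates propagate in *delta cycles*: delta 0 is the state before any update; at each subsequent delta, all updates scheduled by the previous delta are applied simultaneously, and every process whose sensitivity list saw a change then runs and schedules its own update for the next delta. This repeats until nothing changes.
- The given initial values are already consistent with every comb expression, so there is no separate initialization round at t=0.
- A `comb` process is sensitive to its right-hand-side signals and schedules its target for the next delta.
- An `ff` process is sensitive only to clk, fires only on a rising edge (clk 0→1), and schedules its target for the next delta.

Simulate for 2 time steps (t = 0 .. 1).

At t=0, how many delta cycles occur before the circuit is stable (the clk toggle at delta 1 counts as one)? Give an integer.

5

[bits: r,x,u,v,q,n0,clk,z,p,y]
t=0: Δ0=1001110000 Δ1=1001111000 Δ2=0001111000 Δ3=0101001001 Δ4=0011011011 Δ5=0001011001 | 5Δ
t=1: Δ0=0001011001 Δ1=0001010001 | 1Δ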